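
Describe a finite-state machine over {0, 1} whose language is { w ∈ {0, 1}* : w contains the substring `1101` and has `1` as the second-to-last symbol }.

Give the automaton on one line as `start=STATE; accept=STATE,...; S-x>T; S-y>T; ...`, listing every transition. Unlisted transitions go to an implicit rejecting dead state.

start=q0; accept=q5,q6; q0-0>q0; q0-1>q1; q1-0>q0; q1-1>q2; q2-0>q3; q2-1>q2; q3-0>q0; q3-1>q4; q4-0>q5; q4-1>q6; q5-0>q7; q5-1>q4; q6-0>q5; q6-1>q6; q7-0>q7; q7-1>q4

Handle the two conditions separately and then intersect. The first has 5 states tracking whether and how much of `1101` has been seen; the second has 7 states tracking the last 2 symbols read. A product state is a pair (one from each), accepting exactly when both do. Minimizing collapses redundant product states.
An 8-state machine:
        0   1  
>  q0   q0  q1 
   q1   q0  q2 
   q2   q3  q2 
   q3   q0  q4 
   q4   q5  q6 
 * q5   q7  q4 
 * q6   q5  q6 
   q7   q7  q4 
(> = start, * = accepting)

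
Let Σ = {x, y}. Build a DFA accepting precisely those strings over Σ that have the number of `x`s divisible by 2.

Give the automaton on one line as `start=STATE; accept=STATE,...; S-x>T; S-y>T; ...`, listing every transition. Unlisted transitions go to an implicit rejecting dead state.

start=A; accept=A; A-x>B; A-y>A; B-x>A; B-y>B

Keep the running count of `x`s modulo 2: each `x` advances along the cycle A → B → A while other symbols loop. Accept at A.
With 2 states:
       x  y 
>* A   B  A 
   B   A  B 
(> = start, * = accepting)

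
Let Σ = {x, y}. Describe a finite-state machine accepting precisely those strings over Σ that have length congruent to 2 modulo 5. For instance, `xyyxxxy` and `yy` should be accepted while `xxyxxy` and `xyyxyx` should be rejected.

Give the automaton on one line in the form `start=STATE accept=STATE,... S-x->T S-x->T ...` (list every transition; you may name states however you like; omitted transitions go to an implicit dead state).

Count input length modulo 5: every symbol advances one step around the cycle q0 → q1 → q2 → q3 → q4 → q0. Accept at q2.
        x   y  
>  q0   q1  q1 
   q1   q2  q2 
 * q2   q3  q3 
   q3   q4  q4 
   q4   q0  q0 
(> = start, * = accepting)

start=q0 accept=q2 q0-x->q1 q0-y->q1 q1-x->q2 q1-y->q2 q2-x->q3 q2-y->q3 q3-x->q4 q3-y->q4 q4-x->q0 q4-y->q0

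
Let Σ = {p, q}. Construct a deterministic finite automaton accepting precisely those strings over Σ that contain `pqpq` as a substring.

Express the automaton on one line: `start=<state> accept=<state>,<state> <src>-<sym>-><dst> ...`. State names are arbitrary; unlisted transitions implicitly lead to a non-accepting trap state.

Track how much of `pqpq` has been matched so far: state A is no progress, E is the absorbing accept state reached once `pqpq` has occurred. Intermediate states record partial matches; on a mismatch, fall back to the longest reusable overlap.
       p  q 
>  A   B  A 
   B   B  C 
   C   D  A 
   D   B  E 
 * E   E  E 
(> = start, * = accepting)

start=A accept=E A-p->B A-q->A B-p->B B-q->C C-p->D C-q->A D-p->B D-q->E E-p->E E-q->E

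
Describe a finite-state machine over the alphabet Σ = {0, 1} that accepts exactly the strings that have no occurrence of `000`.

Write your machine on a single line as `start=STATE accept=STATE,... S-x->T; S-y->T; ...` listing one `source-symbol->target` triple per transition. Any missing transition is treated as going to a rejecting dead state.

start=q0; accept=q0,q1,q2; q0-0->q1; q0-1->q0; q1-0->q2; q1-1->q0; q2-0->q3; q2-1->q0; q3-0->q3; q3-1->q3

This is the complement of 'contains `000`'. Use the same substring-matching states — q0 through q3 holding how much of `000` has just been matched — but flip the accepting set: everything except the trap q3 accepts.
A 4-state machine:
        0   1  
>* q0   q1  q0 
 * q1   q2  q0 
 * q2   q3  q0 
   q3   q3  q3 
(> = start, * = accepting)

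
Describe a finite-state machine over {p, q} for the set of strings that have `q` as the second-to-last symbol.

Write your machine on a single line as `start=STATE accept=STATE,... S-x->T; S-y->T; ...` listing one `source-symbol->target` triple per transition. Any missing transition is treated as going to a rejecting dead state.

start=s0; accept=s5,s6; s0-p->s1; s0-q->s2; s1-p->s3; s1-q->s4; s2-p->s5; s2-q->s6; s3-p->s3; s3-q->s4; s4-p->s5; s4-q->s6; s5-p->s3; s5-q->s4; s6-p->s5; s6-q->s6

A DFA must remember the last 2 symbols (since which symbol is second-to-last isn't known until the input ends). Use one state per possible window of the last ≤2 symbols; accept from those whose window starts with `q`.
A 7-state machine:
        p   q  
>  s0   s1  s2 
   s1   s3  s4 
   s2   s5  s6 
   s3   s3  s4 
   s4   s5  s6 
 * s5   s3  s4 
 * s6   s5  s6 
(> = start, * = accepting)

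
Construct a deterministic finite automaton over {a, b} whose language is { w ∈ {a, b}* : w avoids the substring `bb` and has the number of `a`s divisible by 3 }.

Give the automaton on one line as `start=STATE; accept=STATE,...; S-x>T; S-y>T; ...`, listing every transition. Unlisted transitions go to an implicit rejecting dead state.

start=S0; accept=S0,S2; S0-a>S1; S0-b>S2; S1-a>S3; S1-b>S4; S2-a>S1; S2-b>S5; S3-a>S0; S3-b>S6; S4-a>S3; S4-b>S7; S5-a>S7; S5-b>S5; S6-a>S0; S6-b>S8; S7-a>S8; S7-b>S7; S8-a>S5; S8-b>S8

Run two small machines in parallel and take their product. The first has 3 states tracking partial matches of the forbidden pattern `bb`; the second has 3 states tracking the count of `a`s modulo 3. A product state is a pair (one from each), accepting exactly when both do.
9 states suffice.
        a   b  
>* S0   S1  S2 
   S1   S3  S4 
 * S2   S1  S5 
   S3   S0  S6 
   S4   S3  S7 
   S5   S7  S5 
   S6   S0  S8 
   S7   S8  S7 
   S8   S5  S8 
(> = start, * = accepting)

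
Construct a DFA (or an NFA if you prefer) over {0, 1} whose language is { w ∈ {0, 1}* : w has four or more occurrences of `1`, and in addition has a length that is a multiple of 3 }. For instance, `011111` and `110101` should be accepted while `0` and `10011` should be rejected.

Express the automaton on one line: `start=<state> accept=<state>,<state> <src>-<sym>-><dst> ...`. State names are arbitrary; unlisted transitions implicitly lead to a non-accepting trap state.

Build one automaton per condition and run them in lockstep. The first has 6 states tracking the count of `1`s, saturating at 5; the second has 3 states tracking the input length modulo 3. A product state is a pair (one from each), accepting exactly when both do. Equivalent product states are then merged.
          0    1  
>  s0     s1   s2 
   s1     s3   s4 
   s2     s4   s5 
   s3     s0   s6 
   s4     s6   s7 
   s5     s7   s8 
   s6     s2   s9 
   s7     s9  s10 
   s8    s10  s11 
   s9     s5  s12 
   s10   s12  s13 
   s11   s13  s13 
   s12    s8  s14 
   s13   s14  s14 
 * s14   s11  s11 
(> = start, * = accepting)

start=s0 accept=s14 s0-0->s1 s0-1->s2 s1-0->s3 s1-1->s4 s2-0->s4 s2-1->s5 s3-0->s0 s3-1->s6 s4-0->s6 s4-1->s7 s5-0->s7 s5-1->s8 s6-0->s2 s6-1->s9 s7-0->s9 s7-1->s10 s8-0->s10 s8-1->s11 s9-0->s5 s9-1->s12 s10-0->s12 s10-1->s13 s11-0->s13 s11-1->s13 s12-0->s8 s12-1->s14 s13-0->s14 s13-1->s14 s14-0->s11 s14-1->s11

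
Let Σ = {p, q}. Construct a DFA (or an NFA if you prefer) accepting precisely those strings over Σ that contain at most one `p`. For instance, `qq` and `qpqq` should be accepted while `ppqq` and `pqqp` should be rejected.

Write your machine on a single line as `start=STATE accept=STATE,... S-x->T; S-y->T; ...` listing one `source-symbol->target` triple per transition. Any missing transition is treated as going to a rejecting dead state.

Only the number of `p`s matters, and only up to 2. Make a chain A → B → C advanced by each `p` (with C absorbing); every other symbol self-loops. The accepting set is {A, B}.
With 3 states:
       p  q 
>* A   B  A 
 * B   C  B 
   C   C  C 
(> = start, * = accepting)

start=A; accept=A,B; A-p->B; A-q->A; B-p->C; B-q->B; C-p->C; C-q->C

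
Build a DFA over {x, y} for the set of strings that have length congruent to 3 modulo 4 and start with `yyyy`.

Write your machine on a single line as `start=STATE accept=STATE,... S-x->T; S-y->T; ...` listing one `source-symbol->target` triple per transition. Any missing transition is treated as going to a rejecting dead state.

start=S0; accept=S8; S0-x->S1; S0-y->S2; S1-x->S1; S1-y->S1; S2-x->S1; S2-y->S3; S3-x->S1; S3-y->S4; S4-x->S1; S4-y->S5; S5-x->S6; S5-y->S6; S6-x->S7; S6-y->S7; S7-x->S8; S7-y->S8; S8-x->S5; S8-y->S5

Handle the two conditions separately and then intersect. The first has 4 states tracking the input length modulo 4; the second has 6 states tracking whether the input so far still matches the prefix `yyyy`. A product state is a pair (one from each), accepting exactly when both do. Equivalent product states are then merged.
        x   y  
>  S0   S1  S2 
   S1   S1  S1 
   S2   S1  S3 
   S3   S1  S4 
   S4   S1  S5 
   S5   S6  S6 
   S6   S7  S7 
   S7   S8  S8 
 * S8   S5  S5 
(> = start, * = accepting)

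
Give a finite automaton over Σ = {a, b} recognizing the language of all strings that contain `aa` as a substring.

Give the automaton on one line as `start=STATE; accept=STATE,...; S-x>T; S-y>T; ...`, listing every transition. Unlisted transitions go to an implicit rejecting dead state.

States s0..s1 record the length of the longest prefix of `aa` that matches the current input suffix. Reaching s2 means `aa` has been seen, and we stay there forever. Accept from s2.
3 states suffice.
        a   b  
>  s0   s1  s0 
   s1   s2  s0 
 * s2   s2  s2 
(> = start, * = accepting)

start=s0; accept=s2; s0-a>s1; s0-b>s0; s1-a>s2; s1-b>s0; s2-a>s2; s2-b>s2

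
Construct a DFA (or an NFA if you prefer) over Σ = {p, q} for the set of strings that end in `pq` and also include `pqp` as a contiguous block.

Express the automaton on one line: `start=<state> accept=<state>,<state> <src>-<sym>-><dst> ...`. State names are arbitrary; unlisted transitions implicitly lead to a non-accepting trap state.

start=S0 accept=S4 S0-p->S1 S0-q->S0 S1-p->S1 S1-q->S2 S2-p->S3 S2-q->S0 S3-p->S3 S3-q->S4 S4-p->S3 S4-q->S5 S5-p->S3 S5-q->S5

Handle the two conditions separately and then intersect. The first has 3 states tracking how much of the suffix `pq` has currently been matched; the second has 4 states tracking whether and how much of `pqp` has been seen. A product state is a pair (one from each), accepting exactly when both do.
With 6 states:
        p   q  
>  S0   S1  S0 
   S1   S1  S2 
   S2   S3  S0 
   S3   S3  S4 
 * S4   S3  S5 
   S5   S3  S5 
(> = start, * = accepting)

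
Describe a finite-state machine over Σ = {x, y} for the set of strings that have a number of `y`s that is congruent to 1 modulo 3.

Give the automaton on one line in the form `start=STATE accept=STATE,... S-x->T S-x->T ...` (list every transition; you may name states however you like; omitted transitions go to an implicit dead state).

Keep the running count of `y`s modulo 3: each `y` advances along the cycle s0 → s1 → s2 → s0 while other symbols loop. Accept at s1.
With 3 states:
        x   y  
>  s0   s0  s1 
 * s1   s1  s2 
   s2   s2  s0 
(> = start, * = accepting)

start=s0 accept=s1 s0-x->s0 s0-y->s1 s1-x->s1 s1-y->s2 s2-x->s2 s2-y->s0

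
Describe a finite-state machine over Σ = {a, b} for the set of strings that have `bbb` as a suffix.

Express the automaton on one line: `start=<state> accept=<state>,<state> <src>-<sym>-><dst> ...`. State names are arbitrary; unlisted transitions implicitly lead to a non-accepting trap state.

start=q0 accept=q3 q0-a->q0 q0-b->q1 q1-a->q0 q1-b->q2 q2-a->q0 q2-b->q3 q3-a->q0 q3-b->q3

Let each state record the length of the longest suffix of the input read so far that is also a prefix of `bbb`. q1 means the last symbol is `b`; q2 means the last 2 symbols are `bb`; q3 means the last 3 symbols are `bbb`. Accept only at q3, where the string currently ends in `bbb`.
A 4-state machine:
        a   b  
>  q0   q0  q1 
   q1   q0  q2 
   q2   q0  q3 
 * q3   q0  q3 
(> = start, * = accepting)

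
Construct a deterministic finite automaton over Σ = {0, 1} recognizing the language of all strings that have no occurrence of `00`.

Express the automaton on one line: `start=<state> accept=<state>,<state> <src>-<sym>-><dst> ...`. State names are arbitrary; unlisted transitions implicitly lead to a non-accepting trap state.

Track partial matches of the forbidden pattern `00`. State s2 is a dead state reached once `00` has occurred; every other state accepts. s0 means no part of `00` is currently matched.
With 3 states:
        0   1  
>* s0   s1  s0 
 * s1   s2  s0 
   s2   s2  s2 
(> = start, * = accepting)

start=s0 accept=s0,s1 s0-0->s1 s0-1->s0 s1-0->s2 s1-1->s0 s2-0->s2 s2-1->s2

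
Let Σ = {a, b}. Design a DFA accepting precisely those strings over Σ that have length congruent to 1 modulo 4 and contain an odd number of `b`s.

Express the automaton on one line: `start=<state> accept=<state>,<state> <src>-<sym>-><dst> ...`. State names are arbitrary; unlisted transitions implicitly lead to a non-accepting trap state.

Build one automaton per condition and run them in lockstep. The first has 4 states tracking the input length modulo 4; the second has 2 states tracking the count of `b`s modulo 2. A product state is a pair (one from each), accepting exactly when both do.
        a   b  
>  s0   s1  s2 
   s1   s3  s4 
 * s2   s4  s3 
   s3   s5  s6 
   s4   s6  s5 
   s5   s0  s7 
   s6   s7  s0 
   s7   s2  s1 
(> = start, * = accepting)

start=s0 accept=s2 s0-a->s1 s0-b->s2 s1-a->s3 s1-b->s4 s2-a->s4 s2-b->s3 s3-a->s5 s3-b->s6 s4-a->s6 s4-b->s5 s5-a->s0 s5-b->s7 s6-a->s7 s6-b->s0 s7-a->s2 s7-b->s1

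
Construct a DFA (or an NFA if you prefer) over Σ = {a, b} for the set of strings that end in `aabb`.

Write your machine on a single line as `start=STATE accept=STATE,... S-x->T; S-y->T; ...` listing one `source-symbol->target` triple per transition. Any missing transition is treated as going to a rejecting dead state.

Remember how much of `aabb` the current input suffix matches. State q0 means no match yet; q1 means the last symbol is `a`; q2 means the last 2 symbols are `aa`; q3 means the last 3 symbols are `aab`; q4 means the last 4 symbols are `aabb`. Only q4 accepts. On a mismatch, fall back to the longest proper suffix that is still a prefix of `aabb`.
        a   b  
>  q0   q1  q0 
   q1   q2  q0 
   q2   q2  q3 
   q3   q1  q4 
 * q4   q1  q0 
(> = start, * = accepting)

start=q0; accept=q4; q0-a->q1; q0-b->q0; q1-a->q2; q1-b->q0; q2-a->q2; q2-b->q3; q3-a->q1; q3-b->q4; q4-a->q1; q4-b->q0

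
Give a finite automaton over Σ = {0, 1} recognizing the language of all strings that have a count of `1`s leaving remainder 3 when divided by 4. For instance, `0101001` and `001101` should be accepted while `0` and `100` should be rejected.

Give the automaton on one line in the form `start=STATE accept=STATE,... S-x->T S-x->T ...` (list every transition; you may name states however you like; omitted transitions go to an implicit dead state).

Keep the running count of `1`s modulo 4: each `1` advances along the cycle S0 → S1 → S2 → S3 → S0 while other symbols loop. Accept at S3.
With 4 states:
        0   1  
>  S0   S0  S1 
   S1   S1  S2 
   S2   S2  S3 
 * S3   S3  S0 
(> = start, * = accepting)

start=S0 accept=S3 S0-0->S0 S0-1->S1 S1-0->S1 S1-1->S2 S2-0->S2 S2-1->S3 S3-0->S3 S3-1->S0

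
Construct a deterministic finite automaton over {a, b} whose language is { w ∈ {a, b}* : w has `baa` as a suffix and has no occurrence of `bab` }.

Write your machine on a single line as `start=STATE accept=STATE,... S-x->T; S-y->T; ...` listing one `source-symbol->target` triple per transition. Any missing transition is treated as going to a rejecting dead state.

Run two small machines in parallel and take their product. The first has 4 states tracking how much of the suffix `baa` has currently been matched; the second has 4 states tracking partial matches of the forbidden pattern `bab`. A product state is a pair (one from each), accepting exactly when both do. Equivalent product states are then merged.
5 states suffice.
        a   b  
>  s0   s0  s1 
   s1   s2  s1 
   s2   s3  s4 
 * s3   s0  s1 
   s4   s4  s4 
(> = start, * = accepting)

start=s0; accept=s3; s0-a->s0; s0-b->s1; s1-a->s2; s1-b->s1; s2-a->s3; s2-b->s4; s3-a->s0; s3-b->s1; s4-a->s4; s4-b->s4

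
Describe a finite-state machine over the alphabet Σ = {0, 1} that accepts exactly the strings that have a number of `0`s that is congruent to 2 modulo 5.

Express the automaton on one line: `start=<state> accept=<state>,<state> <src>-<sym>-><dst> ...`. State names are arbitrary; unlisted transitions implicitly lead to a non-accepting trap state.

start=q0 accept=q2 q0-0->q1 q0-1->q0 q1-0->q2 q1-1->q1 q2-0->q3 q2-1->q2 q3-0->q4 q3-1->q3 q4-0->q0 q4-1->q4

Keep the running count of `0`s modulo 5: each `0` advances along the cycle q0 → q1 → q2 → q3 → q4 → q0 while other symbols loop. Accept at q2.
        0   1  
>  q0   q1  q0 
   q1   q2  q1 
 * q2   q3  q2 
   q3   q4  q3 
   q4   q0  q4 
(> = start, * = accepting)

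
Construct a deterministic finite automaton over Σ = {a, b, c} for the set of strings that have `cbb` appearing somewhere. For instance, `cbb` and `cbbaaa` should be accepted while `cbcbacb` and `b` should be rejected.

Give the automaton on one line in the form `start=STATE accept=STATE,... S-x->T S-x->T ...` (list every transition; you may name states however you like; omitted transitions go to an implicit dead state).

start=q0 accept=q3 q0-a->q0 q0-b->q0 q0-c->q1 q1-a->q0 q1-b->q2 q1-c->q1 q2-a->q0 q2-b->q3 q2-c->q1 q3-a->q3 q3-b->q3 q3-c->q3

States q0..q2 record the length of the longest prefix of `cbb` that matches the current input suffix. Reaching q3 means `cbb` has been seen, and we stay there forever. Accept from q3.
        a   b   c  
>  q0   q0  q0  q1 
   q1   q0  q2  q1 
   q2   q0  q3  q1 
 * q3   q3  q3  q3 
(> = start, * = accepting)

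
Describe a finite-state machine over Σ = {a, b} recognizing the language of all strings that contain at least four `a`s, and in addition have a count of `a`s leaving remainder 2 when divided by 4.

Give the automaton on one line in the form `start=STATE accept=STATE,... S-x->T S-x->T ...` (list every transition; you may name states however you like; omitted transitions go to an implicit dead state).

start=s0 accept=s6 s0-a->s1 s0-b->s0 s1-a->s2 s1-b->s1 s2-a->s3 s2-b->s2 s3-a->s4 s3-b->s3 s4-a->s5 s4-b->s4 s5-a->s6 s5-b->s5 s6-a->s3 s6-b->s6

Build one automaton per condition and run them in lockstep. The first has 6 states tracking the count of `a`s, saturating at 5; the second has 4 states tracking the count of `a`s modulo 4. A product state is a pair (one from each), accepting exactly when both do. After merging equivalent states the machine shrinks.
A 7-state machine:
        a   b  
>  s0   s1  s0 
   s1   s2  s1 
   s2   s3  s2 
   s3   s4  s3 
   s4   s5  s4 
   s5   s6  s5 
 * s6   s3  s6 
(> = start, * = accepting)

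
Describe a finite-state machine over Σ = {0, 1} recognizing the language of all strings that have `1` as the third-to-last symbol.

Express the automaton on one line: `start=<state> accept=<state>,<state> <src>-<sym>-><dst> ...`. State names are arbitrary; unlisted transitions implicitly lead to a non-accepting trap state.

start=q0 accept=q11,q12,q13,q14 q0-0->q1 q0-1->q2 q1-0->q3 q1-1->q4 q2-0->q5 q2-1->q6 q3-0->q7 q3-1->q8 q4-0->q9 q4-1->q10 q5-0->q11 q5-1->q12 q6-0->q13 q6-1->q14 q7-0->q7 q7-1->q8 q8-0->q9 q8-1->q10 q9-0->q11 q9-1->q12 q10-0->q13 q10-1->q14 q11-0->q7 q11-1->q8 q12-0->q9 q12-1->q10 q13-0->q11 q13-1->q12 q14-0->q13 q14-1->q14

Because acceptance depends on a position counted from the end, the machine has to buffer the most recent 3 symbols. Make each state the string of the last up-to-3 symbols read; on input `x` shift the window left and append `x`. Accept when the buffered window has length 3 and begins with `1`.
A 15-state machine:
          0    1  
>  q0     q1   q2 
   q1     q3   q4 
   q2     q5   q6 
   q3     q7   q8 
   q4     q9  q10 
   q5    q11  q12 
   q6    q13  q14 
   q7     q7   q8 
   q8     q9  q10 
   q9    q11  q12 
   q10   q13  q14 
 * q11    q7   q8 
 * q12    q9  q10 
 * q13   q11  q12 
 * q14   q13  q14 
(> = start, * = accepting)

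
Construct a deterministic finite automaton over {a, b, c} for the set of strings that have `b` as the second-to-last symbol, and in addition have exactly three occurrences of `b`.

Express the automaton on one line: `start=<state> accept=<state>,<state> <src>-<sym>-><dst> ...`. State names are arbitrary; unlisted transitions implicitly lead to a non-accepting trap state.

start=S0 accept=S4,S6 S0-a->S0 S0-b->S1 S0-c->S0 S1-a->S1 S1-b->S2 S1-c->S1 S2-a->S3 S2-b->S4 S2-c->S3 S3-a->S3 S3-b->S5 S3-c->S3 S4-a->S6 S4-b->S7 S4-c->S6 S5-a->S6 S5-b->S7 S5-c->S6 S6-a->S7 S6-b->S7 S6-c->S7 S7-a->S7 S7-b->S7 S7-c->S7

Build one automaton per condition and run them in lockstep. The first has 13 states tracking the last 2 symbols read; the second has 5 states tracking the count of `b`s, saturating at 4. A product state is a pair (one from each), accepting exactly when both do. Equivalent product states are then merged.
        a   b   c  
>  S0   S0  S1  S0 
   S1   S1  S2  S1 
   S2   S3  S4  S3 
   S3   S3  S5  S3 
 * S4   S6  S7  S6 
   S5   S6  S7  S6 
 * S6   S7  S7  S7 
   S7   S7  S7  S7 
(> = start, * = accepting)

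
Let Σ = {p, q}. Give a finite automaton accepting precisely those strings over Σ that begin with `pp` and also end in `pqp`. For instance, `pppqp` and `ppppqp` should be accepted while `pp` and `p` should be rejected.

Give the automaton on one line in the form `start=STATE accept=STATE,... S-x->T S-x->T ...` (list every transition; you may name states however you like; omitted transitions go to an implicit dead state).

Handle the two conditions separately and then intersect. One (4 states) tracks whether the input so far still matches the prefix `pp`; the other (4 states) tracks how much of the suffix `pqp` has currently been matched. Each combined state is a pair, one component from each; accept when both components accept. After merging equivalent states the machine shrinks.
7 states suffice.
       p  q 
>  A   B  C 
   B   D  C 
   C   C  C 
   D   D  E 
   E   F  G 
 * F   D  E 
   G   D  G 
(> = start, * = accepting)

start=A accept=F A-p->B A-q->C B-p->D B-q->C C-p->C C-q->C D-p->D D-q->E E-p->F E-q->G F-p->D F-q->E G-p->D G-q->G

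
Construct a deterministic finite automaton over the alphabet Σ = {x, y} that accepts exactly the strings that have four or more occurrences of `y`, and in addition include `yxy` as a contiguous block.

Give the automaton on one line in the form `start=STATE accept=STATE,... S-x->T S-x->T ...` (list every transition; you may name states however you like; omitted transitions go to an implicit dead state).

start=A accept=M,Q A-x->A A-y->B B-x->C B-y->D C-x->E C-y->F D-x->G D-y->H E-x->E E-y->D F-x->F F-y->I G-x->J G-y->I H-x->K H-y->L I-x->I I-y->M J-x->J J-y->H K-x->N K-y->M L-x->O L-y->P M-x->M M-y->Q N-x->N N-y->L O-x->R O-y->Q P-x->S P-y->P Q-x->Q Q-y->Q R-x->R R-y->P S-x->T S-y->Q T-x->T T-y->P

Run two small machines in parallel and take their product. The first has 6 states tracking the count of `y`s, saturating at 5; the second has 4 states tracking whether and how much of `yxy` has been seen. A product state is a pair (one from each), accepting exactly when both do.
With 20 states:
       x  y 
>  A   A  B 
   B   C  D 
   C   E  F 
   D   G  H 
   E   E  D 
   F   F  I 
   G   J  I 
   H   K  L 
   I   I  M 
   J   J  H 
   K   N  M 
   L   O  P 
 * M   M  Q 
   N   N  L 
   O   R  Q 
   P   S  P 
 * Q   Q  Q 
   R   R  P 
   S   T  Q 
   T   T  P 
(> = start, * = accepting)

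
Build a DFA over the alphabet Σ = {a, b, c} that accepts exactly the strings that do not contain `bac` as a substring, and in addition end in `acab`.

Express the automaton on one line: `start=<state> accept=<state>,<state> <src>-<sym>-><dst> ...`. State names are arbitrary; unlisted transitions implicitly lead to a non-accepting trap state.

Handle the two conditions separately and then intersect. The first has 4 states tracking partial matches of the forbidden pattern `bac`; the second has 5 states tracking how much of the suffix `acab` has currently been matched. A product state is a pair (one from each), accepting exactly when both do.
A 12-state machine:
          a    b    c  
>  q0     q1   q2   q0 
   q1     q1   q2   q3 
   q2     q4   q2   q0 
   q3     q5   q2   q0 
   q4     q1   q2   q6 
   q5     q1   q7   q3 
   q6     q8   q9   q9 
 * q7     q4   q2   q0 
   q8    q10  q11   q6 
   q9    q10   q9   q9 
   q10   q10   q9   q6 
   q11   q10   q9   q9 
(> = start, * = accepting)

start=q0 accept=q7 q0-a->q1 q0-b->q2 q0-c->q0 q1-a->q1 q1-b->q2 q1-c->q3 q2-a->q4 q2-b->q2 q2-c->q0 q3-a->q5 q3-b->q2 q3-c->q0 q4-a->q1 q4-b->q2 q4-c->q6 q5-a->q1 q5-b->q7 q5-c->q3 q6-a->q8 q6-b->q9 q6-c->q9 q7-a->q4 q7-b->q2 q7-c->q0 q8-a->q10 q8-b->q11 q8-c->q6 q9-a->q10 q9-b->q9 q9-c->q9 q10-a->q10 q10-b->q9 q10-c->q6 q11-a->q10 q11-b->q9 q11-c->q9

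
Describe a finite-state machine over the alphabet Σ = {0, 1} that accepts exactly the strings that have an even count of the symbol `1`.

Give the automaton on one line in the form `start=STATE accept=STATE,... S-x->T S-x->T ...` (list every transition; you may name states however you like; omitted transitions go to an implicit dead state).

Keep the running count of `1`s modulo 2: each `1` advances along the cycle A → B → A while other symbols loop. Accept at A.
2 states suffice.
       0  1 
>* A   A  B 
   B   B  A 
(> = start, * = accepting)

start=A accept=A A-0->A A-1->B B-0->B B-1->A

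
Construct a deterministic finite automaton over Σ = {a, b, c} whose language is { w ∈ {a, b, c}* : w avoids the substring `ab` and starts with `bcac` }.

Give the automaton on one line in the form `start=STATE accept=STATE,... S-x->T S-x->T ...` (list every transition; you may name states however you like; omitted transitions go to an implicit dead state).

start=q0 accept=q5,q6 q0-a->q1 q0-b->q2 q0-c->q1 q1-a->q1 q1-b->q1 q1-c->q1 q2-a->q1 q2-b->q1 q2-c->q3 q3-a->q4 q3-b->q1 q3-c->q1 q4-a->q1 q4-b->q1 q4-c->q5 q5-a->q6 q5-b->q5 q5-c->q5 q6-a->q6 q6-b->q1 q6-c->q5

Build one automaton per condition and run them in lockstep. One (3 states) tracks partial matches of the forbidden pattern `ab`; the other (6 states) tracks whether the input so far still matches the prefix `bcac`. Each combined state is a pair, one component from each; accept when both components accept. Minimizing collapses redundant product states.
With 7 states:
        a   b   c  
>  q0   q1  q2  q1 
   q1   q1  q1  q1 
   q2   q1  q1  q3 
   q3   q4  q1  q1 
   q4   q1  q1  q5 
 * q5   q6  q5  q5 
 * q6   q6  q1  q5 
(> = start, * = accepting)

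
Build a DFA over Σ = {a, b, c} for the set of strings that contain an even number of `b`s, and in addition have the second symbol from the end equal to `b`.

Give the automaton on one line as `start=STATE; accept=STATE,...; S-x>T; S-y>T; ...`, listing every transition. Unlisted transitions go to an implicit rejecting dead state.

start=S0; accept=S3,S5; S0-a>S0; S0-b>S1; S0-c>S0; S1-a>S2; S1-b>S3; S1-c>S2; S2-a>S2; S2-b>S4; S2-c>S2; S3-a>S5; S3-b>S1; S3-c>S5; S4-a>S5; S4-b>S1; S4-c>S5; S5-a>S0; S5-b>S1; S5-c>S0

Run two small machines in parallel and take their product. One (2 states) tracks the count of `b`s modulo 2; the other (13 states) tracks the last 2 symbols read. Each combined state is a pair, one component from each; accept when both components accept. After merging equivalent states the machine shrinks.
With 6 states:
        a   b   c  
>  S0   S0  S1  S0 
   S1   S2  S3  S2 
   S2   S2  S4  S2 
 * S3   S5  S1  S5 
   S4   S5  S1  S5 
 * S5   S0  S1  S0 
(> = start, * = accepting)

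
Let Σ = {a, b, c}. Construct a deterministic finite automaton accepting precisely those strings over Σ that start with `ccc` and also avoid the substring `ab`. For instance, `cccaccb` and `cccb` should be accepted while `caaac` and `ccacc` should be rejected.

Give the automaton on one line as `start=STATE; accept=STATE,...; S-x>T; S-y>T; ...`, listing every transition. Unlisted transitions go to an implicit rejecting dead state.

start=q0; accept=q4,q5; q0-a>q1; q0-b>q1; q0-c>q2; q1-a>q1; q1-b>q1; q1-c>q1; q2-a>q1; q2-b>q1; q2-c>q3; q3-a>q1; q3-b>q1; q3-c>q4; q4-a>q5; q4-b>q4; q4-c>q4; q5-a>q5; q5-b>q1; q5-c>q4

Run two small machines in parallel and take their product. The first has 5 states tracking whether the input so far still matches the prefix `ccc`; the second has 3 states tracking partial matches of the forbidden pattern `ab`. A product state is a pair (one from each), accepting exactly when both do. Equivalent product states are then merged.
        a   b   c  
>  q0   q1  q1  q2 
   q1   q1  q1  q1 
   q2   q1  q1  q3 
   q3   q1  q1  q4 
 * q4   q5  q4  q4 
 * q5   q5  q1  q4 
(> = start, * = accepting)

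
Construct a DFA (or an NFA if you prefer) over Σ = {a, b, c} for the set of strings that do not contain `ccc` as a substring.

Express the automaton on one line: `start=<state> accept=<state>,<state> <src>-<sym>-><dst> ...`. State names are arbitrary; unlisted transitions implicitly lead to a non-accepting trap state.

start=S0 accept=S0,S1,S2 S0-a->S0 S0-b->S0 S0-c->S1 S1-a->S0 S1-b->S0 S1-c->S2 S2-a->S0 S2-b->S0 S2-c->S3 S3-a->S3 S3-b->S3 S3-c->S3

Track partial matches of the forbidden pattern `ccc`. State S3 is a dead state reached once `ccc` has occurred; every other state accepts. S0 means no part of `ccc` is currently matched.
        a   b   c  
>* S0   S0  S0  S1 
 * S1   S0  S0  S2 
 * S2   S0  S0  S3 
   S3   S3  S3  S3 
(> = start, * = accepting)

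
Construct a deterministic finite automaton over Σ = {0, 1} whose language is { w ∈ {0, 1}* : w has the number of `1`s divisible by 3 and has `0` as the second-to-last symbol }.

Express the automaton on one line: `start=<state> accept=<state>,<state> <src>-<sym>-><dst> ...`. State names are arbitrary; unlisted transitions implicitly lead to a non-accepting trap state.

Run two small machines in parallel and take their product. The first has 3 states tracking the count of `1`s modulo 3; the second has 7 states tracking the last 2 symbols read. A product state is a pair (one from each), accepting exactly when both do.
With 15 states:
          0    1  
>  q0     q1   q2 
   q1     q3   q4 
   q2     q5   q6 
 * q3     q3   q4 
   q4     q5   q6 
   q5     q7   q8 
   q6     q9  q10 
   q7     q7   q8 
   q8     q9  q10 
   q9    q11  q12 
   q10   q13  q14 
   q11   q11  q12 
 * q12   q13  q14 
   q13    q3   q4 
   q14    q5   q6 
(> = start, * = accepting)

start=q0 accept=q3,q12 q0-0->q1 q0-1->q2 q1-0->q3 q1-1->q4 q2-0->q5 q2-1->q6 q3-0->q3 q3-1->q4 q4-0->q5 q4-1->q6 q5-0->q7 q5-1->q8 q6-0->q9 q6-1->q10 q7-0->q7 q7-1->q8 q8-0->q9 q8-1->q10 q9-0->q11 q9-1->q12 q10-0->q13 q10-1->q14 q11-0->q11 q11-1->q12 q12-0->q13 q12-1->q14 q13-0->q3 q13-1->q4 q14-0->q5 q14-1->q6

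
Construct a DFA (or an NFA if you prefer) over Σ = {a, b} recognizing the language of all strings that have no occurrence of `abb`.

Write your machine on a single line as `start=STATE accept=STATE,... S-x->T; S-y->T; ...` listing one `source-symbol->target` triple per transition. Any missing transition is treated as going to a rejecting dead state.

This is the complement of 'contains `abb`'. Use the same substring-matching states — S0 through S3 holding how much of `abb` has just been matched — but flip the accepting set: everything except the trap S3 accepts.
A 4-state machine:
        a   b  
>* S0   S1  S0 
 * S1   S1  S2 
 * S2   S1  S3 
   S3   S3  S3 
(> = start, * = accepting)

start=S0; accept=S0,S1,S2; S0-a->S1; S0-b->S0; S1-a->S1; S1-b->S2; S2-a->S1; S2-b->S3; S3-a->S3; S3-b->S3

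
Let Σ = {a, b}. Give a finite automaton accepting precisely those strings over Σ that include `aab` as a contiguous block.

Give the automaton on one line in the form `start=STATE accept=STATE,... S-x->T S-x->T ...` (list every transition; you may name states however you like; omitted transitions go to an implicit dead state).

States s0..s2 record the length of the longest prefix of `aab` that matches the current input suffix. Reaching s3 means `aab` has been seen, and we stay there forever. Accept from s3.
4 states suffice.
        a   b  
>  s0   s1  s0 
   s1   s2  s0 
   s2   s2  s3 
 * s3   s3  s3 
(> = start, * = accepting)

start=s0 accept=s3 s0-a->s1 s0-b->s0 s1-a->s2 s1-b->s0 s2-a->s2 s2-b->s3 s3-a->s3 s3-b->s3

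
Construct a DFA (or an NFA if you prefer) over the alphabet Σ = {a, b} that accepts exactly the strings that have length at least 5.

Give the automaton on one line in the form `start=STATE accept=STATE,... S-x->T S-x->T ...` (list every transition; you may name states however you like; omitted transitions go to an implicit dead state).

We only need to distinguish lengths 0, 1, …, 5, and '>5'. Chain q0 → q1 → q2 → q3 → q4 → q5 → q6 on every symbol, with q6 looping. Accepting states: {q5, q6}.
With 7 states:
        a   b  
>  q0   q1  q1 
   q1   q2  q2 
   q2   q3  q3 
   q3   q4  q4 
   q4   q5  q5 
 * q5   q6  q6 
 * q6   q6  q6 
(> = start, * = accepting)

start=q0 accept=q5,q6 q0-a->q1 q0-b->q1 q1-a->q2 q1-b->q2 q2-a->q3 q2-b->q3 q3-a->q4 q3-b->q4 q4-a->q5 q4-b->q5 q5-a->q6 q5-b->q6 q6-a->q6 q6-b->q6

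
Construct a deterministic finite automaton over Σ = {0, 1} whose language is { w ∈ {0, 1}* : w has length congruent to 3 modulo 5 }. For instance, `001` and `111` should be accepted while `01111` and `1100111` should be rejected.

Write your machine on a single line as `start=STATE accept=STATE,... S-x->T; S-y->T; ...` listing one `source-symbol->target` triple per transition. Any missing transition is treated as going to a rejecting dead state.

start=A; accept=D; A-0->B; A-1->B; B-0->C; B-1->C; C-0->D; C-1->D; D-0->E; D-1->E; E-0->A; E-1->A

Count input length modulo 5: every symbol advances one step around the cycle A → B → C → D → E → A. Accept at D.
5 states suffice.
       0  1 
>  A   B  B 
   B   C  C 
   C   D  D 
 * D   E  E 
   E   A  A 
(> = start, * = accepting)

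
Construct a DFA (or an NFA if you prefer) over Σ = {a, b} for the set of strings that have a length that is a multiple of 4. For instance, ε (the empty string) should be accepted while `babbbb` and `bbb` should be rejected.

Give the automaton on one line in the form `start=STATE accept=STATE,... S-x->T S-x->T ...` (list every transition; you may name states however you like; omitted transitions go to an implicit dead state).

start=q0 accept=q0 q0-a->q1 q0-b->q1 q1-a->q2 q1-b->q2 q2-a->q3 q2-b->q3 q3-a->q0 q3-b->q0

Only the length mod 4 matters, so use a 4-cycle: from any state, every input symbol moves to the next state, wrapping q3 back to q0. Mark q0 accepting.
4 states suffice.
        a   b  
>* q0   q1  q1 
   q1   q2  q2 
   q2   q3  q3 
   q3   q0  q0 
(> = start, * = accepting)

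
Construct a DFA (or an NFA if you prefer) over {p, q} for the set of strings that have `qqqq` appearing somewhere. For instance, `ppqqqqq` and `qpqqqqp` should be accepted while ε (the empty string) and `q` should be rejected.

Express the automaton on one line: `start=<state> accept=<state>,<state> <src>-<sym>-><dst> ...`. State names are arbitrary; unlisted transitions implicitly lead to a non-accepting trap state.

Track how much of `qqqq` has been matched so far: state S0 is no progress, S4 is the absorbing accept state reached once `qqqq` has occurred. Intermediate states record partial matches; on a mismatch, fall back to the longest reusable overlap.
        p   q  
>  S0   S0  S1 
   S1   S0  S2 
   S2   S0  S3 
   S3   S0  S4 
 * S4   S4  S4 
(> = start, * = accepting)

start=S0 accept=S4 S0-p->S0 S0-q->S1 S1-p->S0 S1-q->S2 S2-p->S0 S2-q->S3 S3-p->S0 S3-q->S4 S4-p->S4 S4-q->S4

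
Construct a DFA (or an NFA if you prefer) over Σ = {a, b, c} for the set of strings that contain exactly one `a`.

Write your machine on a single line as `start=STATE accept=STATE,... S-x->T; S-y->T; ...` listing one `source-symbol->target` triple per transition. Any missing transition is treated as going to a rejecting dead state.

start=q0; accept=q1; q0-a->q1; q0-b->q0; q0-c->q0; q1-a->q2; q1-b->q1; q1-c->q1; q2-a->q2; q2-b->q2; q2-c->q2

Count `a`s, saturating at 2: state q0 means no `a` yet, q1 means one `a` seen, q2 means more than one. Each `a` increments (capped at q2); other symbols loop. Accept from {q1}.
        a   b   c  
>  q0   q1  q0  q0 
 * q1   q2  q1  q1 
   q2   q2  q2  q2 
(> = start, * = accepting)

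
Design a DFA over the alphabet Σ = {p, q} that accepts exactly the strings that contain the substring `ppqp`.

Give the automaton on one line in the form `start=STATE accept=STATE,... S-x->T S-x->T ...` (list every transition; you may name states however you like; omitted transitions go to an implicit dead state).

start=s0 accept=s4 s0-p->s1 s0-q->s0 s1-p->s2 s1-q->s0 s2-p->s2 s2-q->s3 s3-p->s4 s3-q->s0 s4-p->s4 s4-q->s4

States s0..s3 record the length of the longest prefix of `ppqp` that matches the current input suffix. Reaching s4 means `ppqp` has been seen, and we stay there forever. Accept from s4.
A 5-state machine:
        p   q  
>  s0   s1  s0 
   s1   s2  s0 
   s2   s2  s3 
   s3   s4  s0 
 * s4   s4  s4 
(> = start, * = accepting)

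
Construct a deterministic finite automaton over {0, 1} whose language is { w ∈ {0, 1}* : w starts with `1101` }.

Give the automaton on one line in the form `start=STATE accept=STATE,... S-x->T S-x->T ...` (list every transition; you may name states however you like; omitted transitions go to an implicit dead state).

start=S0 accept=S4 S0-0->S5 S0-1->S1 S1-0->S5 S1-1->S2 S2-0->S3 S2-1->S5 S3-0->S5 S3-1->S4 S4-0->S4 S4-1->S4 S5-0->S5 S5-1->S5

Walk along `1101` while the input agrees: from S0 take `1` to S1, and so on. Any deviation drops to the rejecting sink S5. Once S4 is reached the prefix is confirmed and every continuation is accepted.
A 6-state machine:
        0   1  
>  S0   S5  S1 
   S1   S5  S2 
   S2   S3  S5 
   S3   S5  S4 
 * S4   S4  S4 
   S5   S5  S5 
(> = start, * = accepting)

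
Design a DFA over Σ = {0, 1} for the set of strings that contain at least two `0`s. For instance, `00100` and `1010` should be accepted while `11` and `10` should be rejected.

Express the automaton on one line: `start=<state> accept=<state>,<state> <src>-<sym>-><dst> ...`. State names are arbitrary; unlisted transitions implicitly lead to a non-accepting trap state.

Count `0`s, saturating at 3: states A through C mean 0 through 2 `0`s seen; D means more than 2. Each `0` increments (capped at D); other symbols loop. Accept from {C, D}.
       0  1 
>  A   B  A 
   B   C  B 
 * C   D  C 
 * D   D  D 
(> = start, * = accepting)

start=A accept=C,D A-0->B A-1->A B-0->C B-1->B C-0->D C-1->C D-0->D D-1->D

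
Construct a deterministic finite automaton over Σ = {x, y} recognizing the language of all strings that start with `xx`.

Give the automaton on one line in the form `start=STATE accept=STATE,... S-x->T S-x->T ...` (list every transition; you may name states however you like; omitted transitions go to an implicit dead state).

Check the first 2 symbols one by one: q0 through q1 record how many have matched `xx` so far; any wrong symbol goes to the dead state q3. After all 2 match we enter the accepting sink q2.
A 4-state machine:
        x   y  
>  q0   q1  q3 
   q1   q2  q3 
 * q2   q2  q2 
   q3   q3  q3 
(> = start, * = accepting)

start=q0 accept=q2 q0-x->q1 q0-y->q3 q1-x->q2 q1-y->q3 q2-x->q2 q2-y->q2 q3-x->q3 q3-y->q3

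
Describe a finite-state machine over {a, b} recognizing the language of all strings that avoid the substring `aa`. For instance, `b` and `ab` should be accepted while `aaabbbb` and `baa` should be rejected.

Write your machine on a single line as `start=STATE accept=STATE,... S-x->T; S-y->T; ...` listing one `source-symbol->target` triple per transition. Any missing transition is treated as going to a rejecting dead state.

Track partial matches of the forbidden pattern `aa`. State s2 is a dead state reached once `aa` has occurred; every other state accepts. s0 means no part of `aa` is currently matched.
3 states suffice.
        a   b  
>* s0   s1  s0 
 * s1   s2  s0 
   s2   s2  s2 
(> = start, * = accepting)

start=s0; accept=s0,s1; s0-a->s1; s0-b->s0; s1-a->s2; s1-b->s0; s2-a->s2; s2-b->s2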